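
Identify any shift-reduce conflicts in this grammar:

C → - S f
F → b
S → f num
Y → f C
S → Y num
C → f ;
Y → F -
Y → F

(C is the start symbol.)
Augment with C' → C and build the canonical LR(0) collection (I0 = CLOSURE({[C' → . C]}), then GOTO on every symbol after a dot until no new states appear). It has 15 states:
  I0: { [C → . - S f], [C → . f ;], [C' → . C] }  — shift
  I1: { [C → - . S f], [F → . b], [S → . Y num], [S → . f num], [Y → . F -], [Y → . F], [Y → . f C] }  — shift
  I2: { [C' → C .] }  — accept
  I3: { [C → f . ;] }  — shift
  I4: { [C → f ; .] }  — reduce
  I5: { [Y → F . -], [Y → F .] }  — shift, reduce
  I6: { [C → - S . f] }  — shift
  I7: { [S → Y . num] }  — shift
  I8: { [F → b .] }  — reduce
  I9: { [C → . - S f], [C → . f ;], [S → f . num], [Y → f . C] }  — shift
  I10: { [Y → f C .] }  — reduce
  I11: { [S → f num .] }  — reduce
  I12: { [S → Y num .] }  — reduce
  I13: { [C → - S f .] }  — reduce
  I14: { [Y → F - .] }  — reduce

I5 contains reduce item [Y → F .] and shift item [Y → F . -] — shift-reduce conflict.

Answer: Yes — I5: [Y → F .] vs [Y → F . -]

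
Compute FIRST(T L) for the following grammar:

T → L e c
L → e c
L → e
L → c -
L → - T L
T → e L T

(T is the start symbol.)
FIRST sets of the non-terminals involved (from the grammar, by fixed-point iteration):
  FIRST(T) = { '-', 'c', 'e' }

To compute FIRST(T L), process the symbols left to right:
Symbol T is a non-terminal. Add FIRST(T) \ {ε} = { '-', 'c', 'e' }
T is not nullable (ε ∉ FIRST(T)), so stop here.
FIRST(T L) = { '-', 'c', 'e' }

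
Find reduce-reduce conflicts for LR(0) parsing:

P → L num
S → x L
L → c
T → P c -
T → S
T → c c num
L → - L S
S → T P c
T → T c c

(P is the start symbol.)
A reduce-reduce conflict occurs when an LR(0) state has two complete items [A → α .] and [B → β .] — both call for a reduction, and with no lookahead the parser cannot choose between them.

Augment with P' → P and build the canonical LR(0) collection (I0 = CLOSURE({[P' → . P]}), then GOTO on every symbol after a dot until no new states appear). It has 21 states:
  I0: { [L → . - L S], [L → . c], [P → . L num], [P' → . P] }  — shift
  I1: { [L → - . L S], [L → . - L S], [L → . c] }  — shift
  I2: { [P → L . num] }  — shift
  I3: { [P' → P .] }  — accept
  I4: { [L → c .] }  — reduce
  I5: { [P → L num .] }  — reduce
  I6: { [L → - L . S], [L → . - L S], [L → . c], [P → . L num], [S → . T P c], [S → . x L], [T → . P c -], [T → . S], [T → . T c c], [T → . c c num] }  — shift
  I7: { [T → P . c -] }  — shift
  I8: { [L → - L S .], [T → S .] }  — 2 reduces
  I9: { [L → . - L S], [L → . c], [P → . L num], [S → T . P c], [T → T . c c] }  — shift
  I10: { [L → c .], [T → c . c num] }  — shift, reduce
  I11: { [L → . - L S], [L → . c], [S → x . L] }  — shift
  I12: { [S → x L .] }  — reduce
  I13: { [T → c c . num] }  — shift
  I14: { [T → c c num .] }  — reduce
  I15: { [S → T P . c] }  — shift
  I16: { [L → c .], [T → T c . c] }  — shift, reduce
  I17: { [T → T c c .] }  — reduce
  I18: { [S → T P c .] }  — reduce
  I19: { [T → P c . -] }  — shift
  I20: { [T → P c - .] }  — reduce

I8 contains complete items [L → - L S .], [T → S .] — reduce-reduce conflict.

Answer: Yes — I8: [L → - L S .] vs [T → S .]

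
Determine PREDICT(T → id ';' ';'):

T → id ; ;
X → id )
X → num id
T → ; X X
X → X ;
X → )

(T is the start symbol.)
PREDICT(T → id ';' ';') = (FIRST(RHS) \ {ε}) ∪ (FOLLOW(T) if ε ∈ FIRST(RHS), i.e. RHS ⇒* ε)
FIRST(id ';' ';') = { 'id' }
ε ∉ FIRST(id ';' ';'), so FOLLOW(T) is not added.
PREDICT(T → id ';' ';') = { 'id' }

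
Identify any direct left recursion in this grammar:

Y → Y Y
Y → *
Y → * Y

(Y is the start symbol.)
Yes, Y is left-recursive

Y → Y Y: LEFT RECURSIVE (starts with Y)
Y → *: starts with '*'
Y → * Y: starts with '*'

The grammar has direct left recursion on: Y.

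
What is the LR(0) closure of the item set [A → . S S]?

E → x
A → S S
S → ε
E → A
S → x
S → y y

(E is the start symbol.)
{ [A → . S S], [S → . x], [S → . y y], [S → .] }

To compute CLOSURE, for each item [A → α.Bβ] where B is a non-terminal, add [B → .γ] for all productions B → γ; repeat for the newly added items until nothing changes.

Start with: [A → . S S]
  [A → . S S] has the dot before S: add [S → .], [S → . x], [S → . y y]
No further items can be added.

CLOSURE = { [A → . S S], [S → . x], [S → . y y], [S → .] }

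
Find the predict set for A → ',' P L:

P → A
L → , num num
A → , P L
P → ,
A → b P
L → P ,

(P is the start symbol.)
{ ',' }

PREDICT(A → ',' P L) = (FIRST(RHS) \ {ε}) ∪ (FOLLOW(A) if ε ∈ FIRST(RHS), i.e. RHS ⇒* ε)
FIRST(',' P L) = { ',' }
ε ∉ FIRST(',' P L), so FOLLOW(A) is not added.
PREDICT(A → ',' P L) = { ',' }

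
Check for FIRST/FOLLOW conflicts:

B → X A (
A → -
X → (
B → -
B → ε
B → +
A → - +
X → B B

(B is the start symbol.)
A FIRST/FOLLOW conflict occurs when a non-terminal N has a nullable alternative N → β (β ⇒* ε) and another alternative N → α with FIRST(α) ∩ FOLLOW(N) ≠ ∅: on such a lookahead the parser cannot decide between expanding α and letting N vanish via β.

Nullable non-terminals: B, X.
FIRST sets used below: FIRST(X) = { '(', '+', '-', ε }, FIRST(A) = { '-' }, FIRST(B) = { '(', '+', '-', ε }

B: nullable alternative(s) B → ε; FOLLOW(B) = { $, '(', '+', '-' }
  B → X A (: FIRST \ {ε} = { '(', '+', '-' } — overlaps FOLLOW(B) on { '(', '+', '-' }: CONFLICT
  B → -: FIRST \ {ε} = { '-' } — overlaps FOLLOW(B) on { '-' }: CONFLICT
  B → ε: FIRST \ {ε} = { } — this is the only nullable alternative, skip
  B → +: FIRST \ {ε} = { '+' } — overlaps FOLLOW(B) on { '+' }: CONFLICT

X: nullable alternative(s) X → B B; FOLLOW(X) = { '-' }
  X → (: FIRST \ {ε} = { '(' } — disjoint from FOLLOW(X)
  X → B B: FIRST \ {ε} = { '(', '+', '-' } — this is the only nullable alternative, skip

A has no nullable alternative, so no FIRST/FOLLOW check is needed there.

So the grammar has 3 FIRST/FOLLOW conflicts (marked CONFLICT above).

Answer: Yes. B → X A '(' with FOLLOW(B) on { '(', '+', '-' }; B → '-' with FOLLOW(B) on { '-' }; B → '+' with FOLLOW(B) on { '+' }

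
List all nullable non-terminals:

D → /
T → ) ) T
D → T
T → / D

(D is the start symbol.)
None

There are no ε-productions, so no non-terminal can derive ε.
No non-terminals are nullable.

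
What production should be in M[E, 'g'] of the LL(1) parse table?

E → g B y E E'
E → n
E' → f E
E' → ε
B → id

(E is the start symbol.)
To find M[E, 'g'], we find productions for E where 'g' is in the predict set (PREDICT(N → α) = (FIRST(α) \ {ε}) ∪ (FOLLOW(N) if α ⇒* ε)).

E → g B y E E': PREDICT = { 'g' }
  'g' is in predict set, so this production goes in M[E, 'g']
E → n: PREDICT = { 'n' }

M[E, 'g'] = E → g B y E E'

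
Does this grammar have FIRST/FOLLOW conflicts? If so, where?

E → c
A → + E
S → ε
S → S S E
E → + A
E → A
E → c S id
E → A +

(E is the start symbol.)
Nullable non-terminals: S.
FIRST sets used below: FIRST(S) = { '+', 'c', ε }, FIRST(E) = { '+', 'c' }

S: nullable alternative(s) S → ε; FOLLOW(S) = { '+', 'c', 'id' }
  S → ε: FIRST \ {ε} = { } — this is the only nullable alternative, skip
  S → S S E: FIRST \ {ε} = { '+', 'c' } — overlaps FOLLOW(S) on { '+', 'c' }: CONFLICT

A, E have no nullable alternative, so no FIRST/FOLLOW check is needed there.

So the grammar has 1 FIRST/FOLLOW conflict (marked CONFLICT above).

Answer: Yes. S → S S E with FOLLOW(S) on { '+', 'c' }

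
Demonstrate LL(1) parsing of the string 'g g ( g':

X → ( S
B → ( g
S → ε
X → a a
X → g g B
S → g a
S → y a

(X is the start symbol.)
LL(1) parsing maintains a stack (initially the start symbol over $) and the input. At each step: if the stack top is a terminal, match it against the current input token; if it is a non-terminal N, replace it with the RHS of M[N, lookahead] (the unique production whose predict set contains the lookahead).

Stack is shown with the top on the left.

Stack    Input      Action
--------------------------
X $      g g ( g $  output X → g g B
g g B $  g g ( g $  match 'g'
g B $    g ( g $    match 'g'
B $      ( g $      output B → ( g
( g $    ( g $      match '('
g $      g $        match 'g'
$        $          accept

The string is accepted.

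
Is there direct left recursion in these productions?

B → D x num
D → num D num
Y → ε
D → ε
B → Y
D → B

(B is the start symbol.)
B → D x num: starts with D
D → num D num: starts with num
Y → ε: starts with ε
D → ε: starts with ε
B → Y: starts with Y
D → B: starts with B

No direct left recursion found.

Answer: No direct left recursion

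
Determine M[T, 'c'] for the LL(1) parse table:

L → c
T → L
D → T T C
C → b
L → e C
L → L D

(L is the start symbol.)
T → L

To find M[T, 'c'], we find productions for T where 'c' is in the predict set (PREDICT(N → α) = (FIRST(α) \ {ε}) ∪ (FOLLOW(N) if α ⇒* ε)).

Relevant sets:
  FIRST(L) = { 'c', 'e' }

T → L: PREDICT = { 'c', 'e' }
  'c' is in predict set, so this production goes in M[T, 'c']

M[T, 'c'] = T → L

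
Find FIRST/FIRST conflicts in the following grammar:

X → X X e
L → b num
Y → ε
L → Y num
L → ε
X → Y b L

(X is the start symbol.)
FIRST sets of the non-terminals at (or reachable through a nullable prefix from) the front of some alternative:
  FIRST(X) = { 'b' }
  FIRST(Y) = { ε }

Productions for X:
  X → X X e: FIRST = { 'b' }
  X → Y b L: FIRST = { 'b' }
Productions for L:
  L → b num: FIRST = { 'b' }
  L → Y num: FIRST = { 'num' }
  L → ε: FIRST = { ε }
Y has only one production, so no FIRST/FIRST conflict is possible there.

Conflict for X: X → X X e and X → Y b L
  Overlap: { 'b' }

Answer: Yes. X → X X e / X → Y b L on { 'b' }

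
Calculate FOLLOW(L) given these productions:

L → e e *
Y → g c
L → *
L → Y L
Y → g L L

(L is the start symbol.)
L is the start symbol, so $ ∈ FOLLOW(L).
In L → Y L: L is at the end; this adds FOLLOW(L) to itself — nothing new
In Y → g L L: L is followed by L, add FIRST(L) \ {ε} = { '*', 'e', 'g' }
In Y → g L L: L is at the end, add FOLLOW(Y)

The FOLLOW sets referred to above (computed the same way, to a fixed point):
  FOLLOW(Y) = { '*', 'e', 'g' }

Taking the union: FOLLOW(L) = { $, '*', 'e', 'g' }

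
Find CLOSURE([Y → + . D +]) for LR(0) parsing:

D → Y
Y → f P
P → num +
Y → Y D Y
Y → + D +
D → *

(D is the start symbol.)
{ [D → . *], [D → . Y], [Y → + . D +], [Y → . + D +], [Y → . Y D Y], [Y → . f P] }

To compute CLOSURE, for each item [A → α.Bβ] where B is a non-terminal, add [B → .γ] for all productions B → γ; repeat for the newly added items until nothing changes.

Start with: [Y → + . D +]
  [Y → + . D +] has the dot before D: add [D → . Y], [D → . *]
  [D → . Y] has the dot before Y: add [Y → . f P], [Y → . Y D Y], [Y → . + D +]
No further items can be added.

CLOSURE = { [D → . *], [D → . Y], [Y → + . D +], [Y → . + D +], [Y → . Y D Y], [Y → . f P] }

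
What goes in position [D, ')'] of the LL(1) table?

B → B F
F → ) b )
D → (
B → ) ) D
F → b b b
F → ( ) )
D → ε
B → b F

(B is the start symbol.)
To find M[D, ')'], we find productions for D where ')' is in the predict set (PREDICT(N → α) = (FIRST(α) \ {ε}) ∪ (FOLLOW(N) if α ⇒* ε)).

Relevant sets:
  FOLLOW(D) = { $, '(', ')', 'b' }

D → (: PREDICT = { '(' }
D → ε: PREDICT = { $, '(', ')', 'b' }
  ')' is in predict set, so this production goes in M[D, ')']

M[D, ')'] = D → ε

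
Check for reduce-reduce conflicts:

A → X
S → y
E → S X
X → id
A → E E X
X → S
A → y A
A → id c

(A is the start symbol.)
A reduce-reduce conflict occurs when an LR(0) state has two complete items [A → α .] and [B → β .] — both call for a reduction, and with no lookahead the parser cannot choose between them.

Augment with A' → A and build the canonical LR(0) collection (I0 = CLOSURE({[A' → . A]}), then GOTO on every symbol after a dot until no new states appear). It has 16 states:
  I0: { [A → . E E X], [A → . X], [A → . id c], [A → . y A], [A' → . A], [E → . S X], [S → . y], [X → . S], [X → . id] }  — shift
  I1: { [A' → A .] }  — accept
  I2: { [A → E . E X], [E → . S X], [S → . y] }  — shift
  I3: { [E → S . X], [S → . y], [X → . S], [X → . id], [X → S .] }  — shift, reduce
  I4: { [A → X .] }  — reduce
  I5: { [A → id . c], [X → id .] }  — shift, reduce
  I6: { [A → . E E X], [A → . X], [A → . id c], [A → . y A], [A → y . A], [E → . S X], [S → . y], [S → y .], [X → . S], [X → . id] }  — shift, reduce
  I7: { [A → y A .] }  — reduce
  I8: { [A → id c .] }  — reduce
  I9: { [X → S .] }  — reduce
  I10: { [E → S X .] }  — reduce
  I11: { [X → id .] }  — reduce
  I12: { [S → y .] }  — reduce
  I13: { [A → E E . X], [S → . y], [X → . S], [X → . id] }  — shift
  I14: { [E → S . X], [S → . y], [X → . S], [X → . id] }  — shift
  I15: { [A → E E X .] }  — reduce

No state contains more than one complete item.

Answer: No reduce-reduce conflicts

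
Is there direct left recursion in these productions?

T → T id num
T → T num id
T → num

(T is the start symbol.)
Direct left recursion occurs when N → N α for some non-terminal N (the right-hand side begins with the left-hand side itself).

T → T id num: LEFT RECURSIVE (starts with T)
T → T num id: LEFT RECURSIVE (starts with T)
T → num: starts with num

The grammar has direct left recursion on: T.

Answer: Yes, T is left-recursive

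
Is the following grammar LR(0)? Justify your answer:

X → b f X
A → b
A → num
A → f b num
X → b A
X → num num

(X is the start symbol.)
Augment with X' → X and build the canonical LR(0) collection (I0 = CLOSURE({[X' → . X]}), then GOTO on every symbol after a dot until no new states appear). It has 12 states:
  I0: { [X → . b A], [X → . b f X], [X → . num num], [X' → . X] }  — shift
  I1: { [X' → X .] }  — accept
  I2: { [A → . b], [A → . f b num], [A → . num], [X → b . A], [X → b . f X] }  — shift
  I3: { [X → num . num] }  — shift
  I4: { [X → num num .] }  — reduce
  I5: { [X → b A .] }  — reduce
  I6: { [A → b .] }  — reduce
  I7: { [A → f . b num], [X → . b A], [X → . b f X], [X → . num num], [X → b f . X] }  — shift
  I8: { [A → num .] }  — reduce
  I9: { [X → b f X .] }  — reduce
  I10: { [A → . b], [A → . f b num], [A → . num], [A → f b . num], [X → b . A], [X → b . f X] }  — shift
  I11: { [A → f b num .], [A → num .] }  — 2 reduces

Conflict in state I11:
  Reduce-reduce conflict: [A → f b num .] and [A → num .]
So the grammar is NOT LR(0).

Answer: No. Reduce-reduce conflict: [A → f b num .] and [A → num .]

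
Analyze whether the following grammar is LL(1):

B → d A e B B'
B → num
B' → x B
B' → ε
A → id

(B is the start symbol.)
Relevant sets:
  FOLLOW(B') = { $, 'x' }

For B:
  PREDICT(B → d A e B B') = { 'd' }
  PREDICT(B → num) = { 'num' }
For B':
  PREDICT(B' → x B) = { 'x' }
  PREDICT(B' → ε) = { $, 'x' }
A has a single production, so nothing to check there.

Conflict found: Predict set conflict for B': { 'x' }
The grammar is NOT LL(1).

Answer: No. Predict set conflict for B': { 'x' }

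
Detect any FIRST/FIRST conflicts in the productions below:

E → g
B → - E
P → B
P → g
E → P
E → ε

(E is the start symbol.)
Yes. E → g / E → P on { 'g' }

A FIRST/FIRST conflict occurs when two productions N → α and N → β for the same non-terminal have FIRST(α) ∩ FIRST(β) ≠ ∅ (with ε ∈ FIRST of a nullable right-hand side, so two nullable alternatives also conflict).

FIRST sets of the non-terminals at (or reachable through a nullable prefix from) the front of some alternative:
  FIRST(P) = { '-', 'g' }
  FIRST(B) = { '-' }

Productions for E:
  E → g: FIRST = { 'g' }
  E → P: FIRST = { '-', 'g' }
  E → ε: FIRST = { ε }
Productions for P:
  P → B: FIRST = { '-' }
  P → g: FIRST = { 'g' }
B has only one production, so no FIRST/FIRST conflict is possible there.

Conflict for E: E → g and E → P
  Overlap: { 'g' }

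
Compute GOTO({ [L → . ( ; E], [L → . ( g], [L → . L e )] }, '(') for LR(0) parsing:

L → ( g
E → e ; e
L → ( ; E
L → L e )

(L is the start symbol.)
{ [L → ( . ; E], [L → ( . g] }

GOTO(I, '(') = CLOSURE({ [A → αX.β] : [A → α.Xβ] ∈ I, X = '(' })

Items with dot before '(', with the dot advanced:
  [L → . ( ; E] → [L → ( . ; E]
  [L → . ( g] → [L → ( . g]
Closure adds nothing (no advanced item has the dot before a non-terminal).

GOTO = { [L → ( . ; E], [L → ( . g] }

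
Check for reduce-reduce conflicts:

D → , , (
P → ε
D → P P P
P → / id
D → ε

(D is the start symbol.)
A reduce-reduce conflict occurs when an LR(0) state has two complete items [A → α .] and [B → β .] — both call for a reduction, and with no lookahead the parser cannot choose between them.

Augment with D' → D and build the canonical LR(0) collection (I0 = CLOSURE({[D' → . D]}), then GOTO on every symbol after a dot until no new states appear). It has 10 states:
  I0: { [D → . , , (], [D → . P P P], [D → .], [D' → . D], [P → . / id], [P → .] }  — shift, 2 reduces
  I1: { [D → , . , (] }  — shift
  I2: { [P → / . id] }  — shift
  I3: { [D' → D .] }  — accept
  I4: { [D → P . P P], [P → . / id], [P → .] }  — shift, reduce
  I5: { [D → P P . P], [P → . / id], [P → .] }  — shift, reduce
  I6: { [D → P P P .] }  — reduce
  I7: { [P → / id .] }  — reduce
  I8: { [D → , , . (] }  — shift
  I9: { [D → , , ( .] }  — reduce

I0 contains complete items [D → .], [P → .] — reduce-reduce conflict.

Answer: Yes — I0: [D → .] vs [P → .]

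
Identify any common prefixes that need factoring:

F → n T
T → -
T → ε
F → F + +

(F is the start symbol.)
No, left-factoring is not needed

Left-factoring is needed when two productions for the same non-terminal
share a common prefix on the right-hand side.

Productions for F:
  F → n T
  F → F + +
Productions for T:
  T → -
  T → ε

No common prefixes found.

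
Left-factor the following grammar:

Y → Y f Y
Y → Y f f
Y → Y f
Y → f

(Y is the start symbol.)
Left-factoring transforms A → αβ₁ | αβ₂ into A → αA' and A' → β₁ | β₂
(α is the longest common prefix among the alternatives). Repeat until
no nonterminal has two alternatives with a common prefix.

Round 1: Y has alternatives sharing prefix 'Y f'. Introduce Y': Y → Y f Y'
  Add: Y' → Y
  Add: Y' → f
  Add: Y' → ε

No remaining common prefixes — done.

Resulting grammar:
Y → Y f Y'
Y' → Y
Y' → f
Y' → ε
Y → f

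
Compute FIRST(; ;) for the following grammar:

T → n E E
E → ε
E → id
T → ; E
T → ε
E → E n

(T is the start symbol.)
{ ';' }

To compute FIRST(; ;), process the symbols left to right:
Symbol ; is a terminal. Add ';' and stop.
FIRST(; ;) = { ';' }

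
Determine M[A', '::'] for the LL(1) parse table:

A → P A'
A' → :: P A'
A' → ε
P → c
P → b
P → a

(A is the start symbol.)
To find M[A', '::'], we find productions for A' where '::' is in the predict set (PREDICT(N → α) = (FIRST(α) \ {ε}) ∪ (FOLLOW(N) if α ⇒* ε)).

Relevant sets:
  FOLLOW(A') = { $ }

A' → :: P A': PREDICT = { '::' }
  '::' is in predict set, so this production goes in M[A', '::']
A' → ε: PREDICT = { $ }

M[A', '::'] = A' → :: P A'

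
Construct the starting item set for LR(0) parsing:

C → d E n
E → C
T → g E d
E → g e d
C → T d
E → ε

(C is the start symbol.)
First, augment the grammar with C' → C
I₀ = CLOSURE({ [C' → . C] }):
  [C' → . C] has the dot before C: add [C → . d E n], [C → . T d]
  [C → . T d] has the dot before T: add [T → . g E d]
No further items can be added.

I₀ = { [C → . T d], [C → . d E n], [C' → . C], [T → . g E d] }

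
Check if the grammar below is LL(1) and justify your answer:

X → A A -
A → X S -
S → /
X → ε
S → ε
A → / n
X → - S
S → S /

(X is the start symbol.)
No. Predict set conflict for X: { '-', '/' }

A grammar is LL(1) if for each non-terminal N with multiple productions, the predict sets of those productions are pairwise disjoint, where PREDICT(N → α) = (FIRST(α) \ {ε}) ∪ (FOLLOW(N) if α ⇒* ε).

Relevant sets:
  FIRST(A) = { '-', '/' }
  FIRST(X) = { '-', '/', ε }
  FIRST(S) = { '/', ε }
  FOLLOW(X) = { $, '-', '/' }
  FOLLOW(S) = { $, '-', '/' }

For X:
  PREDICT(X → A A '-') = { '-', '/' }
  PREDICT(X → ε) = { $, '-', '/' }
  PREDICT(X → '-' S) = { '-' }
For A:
  PREDICT(A → X S '-') = { '-', '/' }
  PREDICT(A → '/' n) = { '/' }
For S:
  PREDICT(S → '/') = { '/' }
  PREDICT(S → ε) = { $, '-', '/' }
  PREDICT(S → S '/') = { '/' }

Conflict found: Predict set conflict for X: { '-', '/' }
The grammar is NOT LL(1).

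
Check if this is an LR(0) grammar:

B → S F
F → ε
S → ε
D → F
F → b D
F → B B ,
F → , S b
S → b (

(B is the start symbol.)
No. Shift-reduce conflict between [S → .] and [S → . b (]

A grammar is LR(0) if no state in the canonical LR(0) collection has:
  - both a shift item (dot before a terminal) and a complete item (shift-reduce conflict), or
  - two or more complete items (reduce-reduce conflict; the accept item [B' → B .] counts as a complete item here).

Augment with B' → B and build the canonical LR(0) collection (I0 = CLOSURE({[B' → . B]}), then GOTO on every symbol after a dot until no new states appear). It has 15 states:
  I0: { [B → . S F], [B' → . B], [S → . b (], [S → .] }  — shift, reduce
  I1: { [B' → B .] }  — accept
  I2: { [B → . S F], [B → S . F], [F → . , S b], [F → . B B ,], [F → . b D], [F → .], [S → . b (], [S → .] }  — shift, 2 reduces
  I3: { [S → b . (] }  — shift
  I4: { [S → b ( .] }  — reduce
  I5: { [F → , . S b], [S → . b (], [S → .] }  — shift, reduce
  I6: { [B → . S F], [F → B . B ,], [S → . b (], [S → .] }  — shift, reduce
  I7: { [B → S F .] }  — reduce
  I8: { [B → . S F], [D → . F], [F → . , S b], [F → . B B ,], [F → . b D], [F → .], [F → b . D], [S → . b (], [S → .], [S → b . (] }  — shift, 2 reduces
  I9: { [F → b D .] }  — reduce
  I10: { [D → F .] }  — reduce
  I11: { [F → B B . ,] }  — shift
  I12: { [F → B B , .] }  — reduce
  I13: { [F → , S . b] }  — shift
  I14: { [F → , S b .] }  — reduce

Conflict in state I0:
  Shift-reduce conflict between [S → .] and [S → . b (]
So the grammar is NOT LR(0).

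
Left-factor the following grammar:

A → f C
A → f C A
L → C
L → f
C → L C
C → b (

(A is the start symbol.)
Left-factoring transforms A → αβ₁ | αβ₂ into A → αA' and A' → β₁ | β₂
(α is the longest common prefix among the alternatives). Repeat until
no nonterminal has two alternatives with a common prefix.

Round 1: A has alternatives sharing prefix 'f C'. Introduce A': A → f C A'
  Add: A' → ε
  Add: A' → A

No remaining common prefixes — done.

Resulting grammar:
A → f C A'
A' → ε
A' → A
L → C
L → f
C → L C
C → b (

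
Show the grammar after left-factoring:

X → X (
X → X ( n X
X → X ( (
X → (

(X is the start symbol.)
X → X ( X'
X' → ε
X' → n X
X' → (
X → (

Left-factoring transforms A → αβ₁ | αβ₂ into A → αA' and A' → β₁ | β₂
(α is the longest common prefix among the alternatives). Repeat until
no nonterminal has two alternatives with a common prefix.

Round 1: X has alternatives sharing prefix 'X ('. Introduce X': X → X ( X'
  Add: X' → ε
  Add: X' → n X
  Add: X' → (

No remaining common prefixes — done.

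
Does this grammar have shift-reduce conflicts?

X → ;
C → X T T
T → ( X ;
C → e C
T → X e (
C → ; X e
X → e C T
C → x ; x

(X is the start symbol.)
Yes — I4: [X → ; .] vs [X → . ;]; I11: [C → e C .] vs [T → . ( X ;]

A shift-reduce conflict occurs when an LR(0) state has both:
  - a complete (reduce) item [A → α .] (dot at the end), and
  - a shift item [B → β . c γ] (dot before a terminal).

Augment with X' → X and build the canonical LR(0) collection (I0 = CLOSURE({[X' → . X]}), then GOTO on every symbol after a dot until no new states appear). It has 23 states:
  I0: { [X → . ;], [X → . e C T], [X' → . X] }  — shift
  I1: { [X → ; .] }  — reduce
  I2: { [X' → X .] }  — accept
  I3: { [C → . ; X e], [C → . X T T], [C → . e C], [C → . x ; x], [X → . ;], [X → . e C T], [X → e . C T] }  — shift
  I4: { [C → ; . X e], [X → . ;], [X → . e C T], [X → ; .] }  — shift, reduce
  I5: { [T → . ( X ;], [T → . X e (], [X → . ;], [X → . e C T], [X → e C . T] }  — shift
  I6: { [C → X . T T], [T → . ( X ;], [T → . X e (], [X → . ;], [X → . e C T] }  — shift
  I7: { [C → . ; X e], [C → . X T T], [C → . e C], [C → . x ; x], [C → e . C], [X → . ;], [X → . e C T], [X → e . C T] }  — shift
  I8: { [C → x . ; x] }  — shift
  I9: { [C → x ; . x] }  — shift
  I10: { [C → x ; x .] }  — reduce
  I11: { [C → e C .], [T → . ( X ;], [T → . X e (], [X → . ;], [X → . e C T], [X → e C . T] }  — shift, reduce
  I12: { [T → ( . X ;], [X → . ;], [X → . e C T] }  — shift
  I13: { [X → e C T .] }  — reduce
  I14: { [T → X . e (] }  — shift
  I15: { [T → X e . (] }  — shift
  I16: { [T → X e ( .] }  — reduce
  I17: { [T → ( X . ;] }  — shift
  I18: { [T → ( X ; .] }  — reduce
  I19: { [C → X T . T], [T → . ( X ;], [T → . X e (], [X → . ;], [X → . e C T] }  — shift
  I20: { [C → X T T .] }  — reduce
  I21: { [C → ; X . e] }  — shift
  I22: { [C → ; X e .] }  — reduce

I4 contains reduce item [X → ; .] and shift items [X → . ;], [X → . e C T] — shift-reduce conflict.
I11 contains reduce item [C → e C .] and shift items [T → . ( X ;], [X → . ;], [X → . e C T] — shift-reduce conflict.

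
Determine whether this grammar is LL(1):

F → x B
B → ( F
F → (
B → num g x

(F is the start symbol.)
A grammar is LL(1) if for each non-terminal N with multiple productions, the predict sets of those productions are pairwise disjoint, where PREDICT(N → α) = (FIRST(α) \ {ε}) ∪ (FOLLOW(N) if α ⇒* ε).

For F:
  PREDICT(F → x B) = { 'x' }
  PREDICT(F → '(') = { '(' }
For B:
  PREDICT(B → '(' F) = { '(' }
  PREDICT(B → num g x) = { 'num' }

All predict sets are disjoint. The grammar IS LL(1).

Answer: Yes, the grammar is LL(1).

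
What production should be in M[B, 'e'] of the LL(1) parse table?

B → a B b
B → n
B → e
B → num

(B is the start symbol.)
B → e

To find M[B, 'e'], we find productions for B where 'e' is in the predict set (PREDICT(N → α) = (FIRST(α) \ {ε}) ∪ (FOLLOW(N) if α ⇒* ε)).

B → a B b: PREDICT = { 'a' }
B → n: PREDICT = { 'n' }
B → e: PREDICT = { 'e' }
  'e' is in predict set, so this production goes in M[B, 'e']
B → num: PREDICT = { 'num' }

M[B, 'e'] = B → e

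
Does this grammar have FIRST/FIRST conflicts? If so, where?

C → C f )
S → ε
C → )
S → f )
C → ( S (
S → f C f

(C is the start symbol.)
FIRST sets of the non-terminals at (or reachable through a nullable prefix from) the front of some alternative:
  FIRST(C) = { '(', ')' }

Productions for C:
  C → C f ): FIRST = { '(', ')' }
  C → ): FIRST = { ')' }
  C → ( S (: FIRST = { '(' }
Productions for S:
  S → ε: FIRST = { ε }
  S → f ): FIRST = { 'f' }
  S → f C f: FIRST = { 'f' }

Conflict for C: C → C f ) and C → )
  Overlap: { ')' }
Conflict for C: C → C f ) and C → ( S (
  Overlap: { '(' }
Conflict for S: S → f ) and S → f C f
  Overlap: { 'f' }

Answer: Yes. C → C f ')' / C → ')' on { ')' }; C → C f ')' / C → '(' S '(' on { '(' }; S → f ')' / S → f C f on { 'f' }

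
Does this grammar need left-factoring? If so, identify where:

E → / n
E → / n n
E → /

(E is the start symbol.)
Left-factoring is needed when two productions for the same non-terminal
share a common prefix on the right-hand side.

Productions for E:
  E → / n
  E → / n n
  E → /

Found common prefix '/' in productions for E

Answer: Yes, E has productions with common prefix '/'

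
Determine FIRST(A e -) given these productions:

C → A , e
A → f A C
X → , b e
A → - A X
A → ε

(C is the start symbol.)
FIRST sets of the non-terminals involved (from the grammar, by fixed-point iteration):
  FIRST(A) = { '-', 'f', ε }

To compute FIRST(A e -), process the symbols left to right:
Symbol A is a non-terminal. Add FIRST(A) \ {ε} = { '-', 'f' }
A is nullable (ε ∈ FIRST(A)), continue to the next symbol.
Symbol e is a terminal. Add 'e' and stop.
FIRST(A e -) = { '-', 'e', 'f' }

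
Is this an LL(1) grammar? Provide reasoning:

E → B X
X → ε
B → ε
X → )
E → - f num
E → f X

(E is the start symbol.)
Yes, the grammar is LL(1).

Relevant sets:
  FIRST(B) = { ε }
  FIRST(X) = { ')', ε }
  FOLLOW(E) = { $ }
  FOLLOW(X) = { $ }

For E:
  PREDICT(E → B X) = { $, ')' }
  PREDICT(E → '-' f num) = { '-' }
  PREDICT(E → f X) = { 'f' }
For X:
  PREDICT(X → ε) = { $ }
  PREDICT(X → ')') = { ')' }
B has a single production, so nothing to check there.

All predict sets are disjoint. The grammar IS LL(1).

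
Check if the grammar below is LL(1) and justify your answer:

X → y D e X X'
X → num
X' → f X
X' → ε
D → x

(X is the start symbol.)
Relevant sets:
  FOLLOW(X') = { $, 'f' }

For X:
  PREDICT(X → y D e X X') = { 'y' }
  PREDICT(X → num) = { 'num' }
For X':
  PREDICT(X' → f X) = { 'f' }
  PREDICT(X' → ε) = { $, 'f' }
D has a single production, so nothing to check there.

Conflict found: Predict set conflict for X': { 'f' }
The grammar is NOT LL(1).

Answer: No. Predict set conflict for X': { 'f' }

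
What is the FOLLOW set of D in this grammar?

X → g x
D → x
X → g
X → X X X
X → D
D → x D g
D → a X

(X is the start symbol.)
{ $, 'a', 'g', 'x' }

To compute FOLLOW(D), find every occurrence of D on a right-hand side N → α D β: add FIRST(β) \ {ε}, and if β is empty or nullable also add FOLLOW(N). Iterate to a fixed point.

In X → D: D is at the end, add FOLLOW(X)
In D → x D g: D is followed by g, add FIRST(g) \ {ε} = { 'g' }

The FOLLOW sets referred to above (computed the same way, to a fixed point):
  FOLLOW(X) = { $, 'a', 'g', 'x' }

Taking the union: FOLLOW(D) = { $, 'a', 'g', 'x' }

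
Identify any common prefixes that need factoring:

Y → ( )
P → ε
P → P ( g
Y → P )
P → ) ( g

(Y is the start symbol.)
Left-factoring is needed when two productions for the same non-terminal
share a common prefix on the right-hand side.

Productions for Y:
  Y → ( )
  Y → P )
Productions for P:
  P → ε
  P → P ( g
  P → ) ( g

No common prefixes found.

Answer: No, left-factoring is not needed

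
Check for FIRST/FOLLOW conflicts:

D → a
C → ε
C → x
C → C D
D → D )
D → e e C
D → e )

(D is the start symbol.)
Yes. C → C D with FOLLOW(C) on { 'a', 'e' }

Nullable non-terminals: C.
FIRST sets used below: FIRST(C) = { 'a', 'e', 'x', ε }, FIRST(D) = { 'a', 'e' }

C: nullable alternative(s) C → ε; FOLLOW(C) = { $, ')', 'a', 'e' }
  C → ε: FIRST \ {ε} = { } — this is the only nullable alternative, skip
  C → x: FIRST \ {ε} = { 'x' } — disjoint from FOLLOW(C)
  C → C D: FIRST \ {ε} = { 'a', 'e', 'x' } — overlaps FOLLOW(C) on { 'a', 'e' }: CONFLICT

D has no nullable alternative, so no FIRST/FOLLOW check is needed there.

So the grammar has 1 FIRST/FOLLOW conflict (marked CONFLICT above).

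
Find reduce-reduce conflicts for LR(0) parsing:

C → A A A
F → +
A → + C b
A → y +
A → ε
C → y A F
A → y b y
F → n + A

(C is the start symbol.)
Augment with C' → C and build the canonical LR(0) collection (I0 = CLOSURE({[C' → . C]}), then GOTO on every symbol after a dot until no new states appear). It has 20 states:
  I0: { [A → . + C b], [A → . y +], [A → . y b y], [A → .], [C → . A A A], [C → . y A F], [C' → . C] }  — shift, reduce
  I1: { [A → + . C b], [A → . + C b], [A → . y +], [A → . y b y], [A → .], [C → . A A A], [C → . y A F] }  — shift, reduce
  I2: { [A → . + C b], [A → . y +], [A → . y b y], [A → .], [C → A . A A] }  — shift, reduce
  I3: { [C' → C .] }  — accept
  I4: { [A → . + C b], [A → . y +], [A → . y b y], [A → .], [A → y . +], [A → y . b y], [C → y . A F] }  — shift, reduce
  I5: { [A → + . C b], [A → . + C b], [A → . y +], [A → . y b y], [A → .], [A → y + .], [C → . A A A], [C → . y A F] }  — shift, 2 reduces
  I6: { [C → y A . F], [F → . +], [F → . n + A] }  — shift
  I7: { [A → y b . y] }  — shift
  I8: { [A → y . +], [A → y . b y] }  — shift
  I9: { [A → y + .] }  — reduce
  I10: { [A → y b y .] }  — reduce
  I11: { [F → + .] }  — reduce
  I12: { [C → y A F .] }  — reduce
  I13: { [F → n . + A] }  — shift
  I14: { [A → . + C b], [A → . y +], [A → . y b y], [A → .], [F → n + . A] }  — shift, reduce
  I15: { [F → n + A .] }  — reduce
  I16: { [A → + C . b] }  — shift
  I17: { [A → + C b .] }  — reduce
  I18: { [A → . + C b], [A → . y +], [A → . y b y], [A → .], [C → A A . A] }  — shift, reduce
  I19: { [C → A A A .] }  — reduce

I5 contains complete items [A → .], [A → y + .] — reduce-reduce conflict.

Answer: Yes — I5: [A → .] vs [A → y + .]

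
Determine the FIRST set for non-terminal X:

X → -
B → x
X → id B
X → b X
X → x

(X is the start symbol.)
{ '-', 'b', 'id', 'x' }

To compute FIRST(X), examine every production with X on the left-hand side, reading each right-hand side left to right until a non-nullable symbol is reached.

From X → -:
  - '-' is a terminal: add '-' and stop
From X → id B:
  - id is a terminal: add 'id' and stop
From X → b X:
  - b is a terminal: add 'b' and stop
From X → x:
  - x is a terminal: add 'x' and stop

Collecting: FIRST(X) = { '-', 'b', 'id', 'x' }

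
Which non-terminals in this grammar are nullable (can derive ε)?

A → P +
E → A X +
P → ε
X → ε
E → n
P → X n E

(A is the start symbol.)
{ 'P', 'X' }

A non-terminal is nullable if it can derive ε (the empty string): either it has an ε-production, or it has a production whose right-hand side consists entirely of nullable non-terminals.

ε-productions: P → ε, X → ε
So P, X are immediately nullable.
No further non-terminal can be added: every production for the remaining non-terminals contains a terminal or a non-nullable non-terminal.
Nullable = { 'P', 'X' }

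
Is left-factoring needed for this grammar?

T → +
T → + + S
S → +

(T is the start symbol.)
Left-factoring is needed when two productions for the same non-terminal
share a common prefix on the right-hand side.

Productions for T:
  T → +
  T → + + S

Found common prefix '+' in productions for T

Answer: Yes, T has productions with common prefix '+'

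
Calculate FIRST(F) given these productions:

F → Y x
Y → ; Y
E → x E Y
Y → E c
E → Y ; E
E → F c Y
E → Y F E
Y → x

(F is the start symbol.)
{ ';', 'x' }

FIRST sets of the other non-terminals involved (by the same procedure, iterated to a fixed point):
  FIRST(Y) = { ';', 'x' }

From F → Y x:
  - Y is a non-terminal: add FIRST(Y) \ {ε} = { ';', 'x' }
    Y is not nullable, so stop

Collecting: FIRST(F) = { ';', 'x' }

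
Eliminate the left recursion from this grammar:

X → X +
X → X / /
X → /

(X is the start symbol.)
X → / X'
X' → + X'
X' → / / X'
X' → ε

X is directly left-recursive. The standard transformation for
  A → A α₁ | ... | A α_m | β₁ | ... | β_n
is
  A  → β₁ A' | ... | β_n A'
  A' → α₁ A' | ... | α_m A' | ε

X → / becomes X → / X'
X → X + becomes X' → + X'
X → X / / becomes X' → / / X'
Add X' → ε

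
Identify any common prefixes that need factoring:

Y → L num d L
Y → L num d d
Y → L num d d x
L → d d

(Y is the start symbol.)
Yes, Y has productions with common prefix 'L num d'

Left-factoring is needed when two productions for the same non-terminal
share a common prefix on the right-hand side.

Productions for Y:
  Y → L num d L
  Y → L num d d
  Y → L num d d x

Found common prefix 'L num d' in productions for Y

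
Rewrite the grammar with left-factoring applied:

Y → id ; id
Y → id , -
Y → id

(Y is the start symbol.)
Left-factoring transforms A → αβ₁ | αβ₂ into A → αA' and A' → β₁ | β₂
(α is the longest common prefix among the alternatives). Repeat until
no nonterminal has two alternatives with a common prefix.

Round 1: Y has alternatives sharing prefix 'id'. Introduce Y': Y → id Y'
  Add: Y' → ; id
  Add: Y' → , -
  Add: Y' → ε

No remaining common prefixes — done.

Resulting grammar:
Y → id Y'
Y' → ; id
Y' → , -
Y' → ε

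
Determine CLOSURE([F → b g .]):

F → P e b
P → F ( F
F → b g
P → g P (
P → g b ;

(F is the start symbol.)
{ [F → b g .] }

Start with: [F → b g .]
The dot is at the end, so nothing is added.

CLOSURE = { [F → b g .] }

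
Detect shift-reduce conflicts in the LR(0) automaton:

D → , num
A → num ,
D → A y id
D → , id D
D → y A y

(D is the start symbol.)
A shift-reduce conflict occurs when an LR(0) state has both:
  - a complete (reduce) item [A → α .] (dot at the end), and
  - a shift item [B → β . c γ] (dot before a terminal).

Augment with D' → D and build the canonical LR(0) collection (I0 = CLOSURE({[D' → . D]}), then GOTO on every symbol after a dot until no new states appear). It has 14 states:
  I0: { [A → . num ,], [D → . , id D], [D → . , num], [D → . A y id], [D → . y A y], [D' → . D] }  — shift
  I1: { [D → , . id D], [D → , . num] }  — shift
  I2: { [D → A . y id] }  — shift
  I3: { [D' → D .] }  — accept
  I4: { [A → num . ,] }  — shift
  I5: { [A → . num ,], [D → y . A y] }  — shift
  I6: { [D → y A . y] }  — shift
  I7: { [D → y A y .] }  — reduce
  I8: { [A → num , .] }  — reduce
  I9: { [D → A y . id] }  — shift
  I10: { [D → A y id .] }  — reduce
  I11: { [A → . num ,], [D → , id . D], [D → . , id D], [D → . , num], [D → . A y id], [D → . y A y] }  — shift
  I12: { [D → , num .] }  — reduce
  I13: { [D → , id D .] }  — reduce

No state contains both a complete item and a shift item.

Answer: No shift-reduce conflicts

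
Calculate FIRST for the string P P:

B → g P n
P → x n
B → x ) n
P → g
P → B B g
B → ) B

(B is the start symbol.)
{ ')', 'g', 'x' }

FIRST sets of the non-terminals involved (from the grammar, by fixed-point iteration):
  FIRST(P) = { ')', 'g', 'x' }

To compute FIRST(P P), process the symbols left to right:
Symbol P is a non-terminal. Add FIRST(P) \ {ε} = { ')', 'g', 'x' }
P is not nullable (ε ∉ FIRST(P)), so stop here.
FIRST(P P) = { ')', 'g', 'x' }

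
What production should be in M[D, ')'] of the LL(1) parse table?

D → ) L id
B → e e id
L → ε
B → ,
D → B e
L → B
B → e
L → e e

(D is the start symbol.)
D → ) L id

To find M[D, ')'], we find productions for D where ')' is in the predict set (PREDICT(N → α) = (FIRST(α) \ {ε}) ∪ (FOLLOW(N) if α ⇒* ε)).

Relevant sets:
  FIRST(B) = { ',', 'e' }

D → ) L id: PREDICT = { ')' }
  ')' is in predict set, so this production goes in M[D, ')']
D → B e: PREDICT = { ',', 'e' }

M[D, ')'] = D → ) L id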